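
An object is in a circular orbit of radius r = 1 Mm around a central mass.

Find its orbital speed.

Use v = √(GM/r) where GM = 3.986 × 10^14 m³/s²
r = 1 Mm = 1 × 10^6 m
GM = 3.986 × 10^14 m³/s²
GM/r = (3.986 × 10^14) / (1 × 10^6) = 3.986 × 10^8 m²/s²
v = √(GM/r) = 19965 m/s ≈ 19.96 km/s

Final answer: 19.96 km/s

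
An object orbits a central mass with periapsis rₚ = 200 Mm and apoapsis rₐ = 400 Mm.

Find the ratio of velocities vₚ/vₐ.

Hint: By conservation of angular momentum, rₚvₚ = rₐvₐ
rₚ = 200 Mm = 2 × 10^8 m
rₐ = 400 Mm = 4 × 10^8 m
rₚvₚ = rₐvₐ  ⇒  vₚ/vₐ = rₐ/rₚ
vₚ/vₐ = (4 × 10^8) / (2 × 10^8) = 2

Final answer: vₚ/vₐ = 2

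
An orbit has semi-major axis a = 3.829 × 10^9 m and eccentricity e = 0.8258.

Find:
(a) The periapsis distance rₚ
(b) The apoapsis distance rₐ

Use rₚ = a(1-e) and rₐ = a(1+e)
a = 3.829 × 10^9 m
e = 0.8258:  1 − e = 0.1742,  1 + e = 1.8258
(a) rₚ = a(1 − e) = 3.829 × 10^9 m × 0.1742 = 6.67012 × 10^8 m ≈ 6.67 × 10^8 m
(b) rₐ = a(1 + e) = 3.829 × 10^9 m × 1.8258 = 6.99099 × 10^9 m ≈ 6.991 × 10^9 m

Final answer:
(a) rₚ = 6.67 × 10^8 m
(b) rₐ = 6.991 × 10^9 m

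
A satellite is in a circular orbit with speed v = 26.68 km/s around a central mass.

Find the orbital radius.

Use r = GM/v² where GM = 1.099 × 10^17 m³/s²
v = 26.68 km/s = 26680 m/s
GM = 1.099 × 10^17 m³/s²
v² = 7.11822 × 10^8 m²/s²
r = GM/v² = (1.099 × 10^17) / (7.11822 × 10^8) = 1.54392 × 10^8 m ≈ 1.544 × 10^8 m

Final answer: 1.544 × 10^8 m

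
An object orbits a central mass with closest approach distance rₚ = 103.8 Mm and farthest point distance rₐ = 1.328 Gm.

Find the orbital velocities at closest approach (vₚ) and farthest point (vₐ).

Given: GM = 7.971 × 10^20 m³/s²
rₚ = 103.8 Mm = 1.038 × 10^8 m
rₐ = 1.328 Gm = 1.328 × 10^9 m
GM = 7.971 × 10^20 m³/s²
a = (rₚ + rₐ)/2 = 7.159 × 10^8 m
Vis-viva: v² = GM (2/r − 1/a)
vₚ² = 7.971 × 10^20 × (1.92678 × 10^-8 − 1.39684 × 10^-9) = 1.4245 × 10^13 m²/s²
vₚ = 3.77425 × 10^6 m/s ≈ 3774 km/s
vₐ² = 7.971 × 10^20 × (1.50602 × 10^-9 − 1.39684 × 10^-9) = 8.70281 × 10^10 m²/s²
vₐ = 295005 m/s ≈ 295 km/s

Final answer: vₚ = 3774 km/s, vₐ = 295 km/s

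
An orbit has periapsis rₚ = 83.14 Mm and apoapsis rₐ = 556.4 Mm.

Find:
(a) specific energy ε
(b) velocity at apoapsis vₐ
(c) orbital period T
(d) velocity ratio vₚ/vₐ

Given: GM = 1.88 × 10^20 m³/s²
rₚ = 83.14 Mm = 8.314 × 10^7 m
rₐ = 556.4 Mm = 5.564 × 10^8 m
GM = 1.88 × 10^20 m³/s²
a = (rₚ + rₐ)/2 = 3.1977 × 10^8 m
e = (rₐ − rₚ)/(rₐ + rₚ) = (4.7326 × 10^8) / (6.3954 × 10^8) = 0.740001
(a) 2a = 6.3954 × 10^8 m;  ε = −GM/(2a) = -2.93961 × 10^11 J/kg ≈ -294 GJ/kg
(b) vₐ² = GM (2/rₐ − 1/a) = 1.88 × 10^20 × (3.59454 × 10^-9 − 3.12725 × 10^-9) = 8.78503 × 10^10 m²/s²;  vₐ = 296395 m/s ≈ 296.4 km/s
(c) a³ = 3.26974 × 10^25 m³;  T = 2π √(a³/GM) = 2π × 417.04 s = 2620.34 s ≈ 43.67 minutes
(d) vₚ/vₐ = rₐ/rₚ (angular momentum) = (5.564 × 10^8) / (8.314 × 10^7) = 6.69233 ≈ 6.692

Final answer:
(a) specific energy ε = -294 GJ/kg
(b) velocity at apoapsis vₐ = 296.4 km/s
(c) orbital period T = 43.67 minutes
(d) velocity ratio vₚ/vₐ = 6.692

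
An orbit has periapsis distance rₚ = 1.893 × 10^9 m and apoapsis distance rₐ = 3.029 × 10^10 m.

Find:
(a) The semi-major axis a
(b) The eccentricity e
rₚ = 1.893 × 10^9 m
rₐ = 3.029 × 10^10 m
(a) a = (rₚ + rₐ)/2 = 1.60915 × 10^10 m ≈ 1.609 × 10^10 m
(b) e = (rₐ − rₚ)/(rₐ + rₚ) = (2.8397 × 10^10) / (3.2183 × 10^10) = 0.88236

Final answer:
(a) a = 1.609 × 10^10 m
(b) e = 0.8824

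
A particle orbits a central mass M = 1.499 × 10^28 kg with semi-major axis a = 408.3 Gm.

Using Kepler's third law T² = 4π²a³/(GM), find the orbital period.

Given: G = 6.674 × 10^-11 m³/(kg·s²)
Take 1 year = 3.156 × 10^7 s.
M = 1.499 × 10^28 kg
GM = G × M = 6.674 × 10^-11 × 1.499 × 10^28 = 1.00043 × 10^18 m³/s²
a = 408.3 Gm = 4.083 × 10^11 m
a³ = 6.80672 × 10^34 m³
T = 2π √(a³/GM) = 2π √((6.80672 × 10^34) / (1.00043 × 10^18)) = 2π × 2.60841 × 10^8 s
T = 1.63891 × 10^9 s ≈ 51.93 years

Final answer: 51.93 years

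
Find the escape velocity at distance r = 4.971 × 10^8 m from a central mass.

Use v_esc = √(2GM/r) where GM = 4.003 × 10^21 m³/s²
r = 4.971 × 10^8 m
GM = 4.003 × 10^21 m³/s²
2GM/r = 2 × (4.003 × 10^21) / (4.971 × 10^8) = 1.61054 × 10^13 m²/s²
v_esc = √(2GM/r) = 4.01315 × 10^6 m/s ≈ 4013 km/s

Final answer: 4013 km/s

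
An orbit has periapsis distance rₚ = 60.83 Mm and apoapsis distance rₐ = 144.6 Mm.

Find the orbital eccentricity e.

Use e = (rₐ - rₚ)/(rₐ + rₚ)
rₚ = 60.83 Mm = 6.083 × 10^7 m
rₐ = 144.6 Mm = 1.446 × 10^8 m
rₐ − rₚ = 8.377 × 10^7 m
rₐ + rₚ = 2.0543 × 10^8 m
e = (rₐ − rₚ)/(rₐ + rₚ) = 0.407779

Final answer: e = 0.4078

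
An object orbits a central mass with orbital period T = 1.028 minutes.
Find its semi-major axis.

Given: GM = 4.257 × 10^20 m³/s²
T = 1.028 minutes = 61.68 s
GM = 4.257 × 10^20 m³/s²
Kepler's third law: a³ = GM T² / (4π²)
T² = 3804.42 s²
a³ = (4.257 × 10^20) × 3804.42 / (4π²) = 4.10235 × 10^22 m³
a = (a³)^(1/3) = 3.44888 × 10^7 m ≈ 34.49 Mm

Final answer: 34.49 Mm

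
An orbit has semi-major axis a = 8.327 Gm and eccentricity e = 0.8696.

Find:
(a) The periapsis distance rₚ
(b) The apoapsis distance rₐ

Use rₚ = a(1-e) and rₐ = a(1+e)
a = 8.327 Gm = 8.327 × 10^9 m
e = 0.8696:  1 − e = 0.1304,  1 + e = 1.8696
(a) rₚ = a(1 − e) = 8.327 × 10^9 m × 0.1304 = 1.08584 × 10^9 m ≈ 1.086 Gm
(b) rₐ = a(1 + e) = 8.327 × 10^9 m × 1.8696 = 1.55682 × 10^10 m ≈ 15.57 Gm

Final answer:
(a) rₚ = 1.086 Gm
(b) rₐ = 15.57 Gm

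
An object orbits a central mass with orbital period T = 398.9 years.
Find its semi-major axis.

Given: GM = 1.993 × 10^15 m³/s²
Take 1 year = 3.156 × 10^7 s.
T = 398.9 years = 1.25893 × 10^10 s
GM = 1.993 × 10^15 m³/s²
Kepler's third law: a³ = GM T² / (4π²)
T² = 1.5849 × 10^20 s²
a³ = (1.993 × 10^15) × (1.5849 × 10^20) / (4π²) = 8.0011 × 10^33 m³
a = (a³)^(1/3) = 2.00009 × 10^11 m ≈ 200 Gm

Final answer: 200 Gm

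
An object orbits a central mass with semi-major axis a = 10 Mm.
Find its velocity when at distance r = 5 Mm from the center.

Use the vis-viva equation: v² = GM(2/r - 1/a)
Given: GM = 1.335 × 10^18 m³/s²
a = 10 Mm = 1 × 10^7 m
r = 5 Mm = 5 × 10^6 m
GM = 1.335 × 10^18 m³/s²
2/r − 1/a = 4 × 10^-7 − 1 × 10^-7 = 3 × 10^-7 m⁻¹
v² = GM (2/r − 1/a) = 4.005 × 10^11 m²/s²
v = 632851 m/s ≈ 632.9 km/s

Final answer: 632.9 km/s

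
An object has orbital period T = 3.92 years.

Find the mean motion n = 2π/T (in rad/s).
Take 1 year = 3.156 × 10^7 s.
T = 3.92 years = 1.23715 × 10^8 s
n = 2π / (1.23715 × 10^8 s) = 5.07875 × 10^-8 rad/s ≈ 5.079 × 10^-8 rad/s

Final answer: n = 5.079 × 10^-8 rad/s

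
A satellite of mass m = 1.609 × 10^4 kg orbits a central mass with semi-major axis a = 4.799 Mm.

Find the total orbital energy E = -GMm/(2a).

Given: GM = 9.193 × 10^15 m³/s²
a = 4.799 Mm = 4.799 × 10^6 m
GM = 9.193 × 10^15 m³/s²
2a = 9.598 × 10^6 m
GMm = 9.193 × 10^15 × 16090 = 1.47915 × 10^20 m³·kg/s²
E = −GMm/(2a) = -1.54111 × 10^13 J ≈ -15.41 TJ

Final answer: -15.41 TJ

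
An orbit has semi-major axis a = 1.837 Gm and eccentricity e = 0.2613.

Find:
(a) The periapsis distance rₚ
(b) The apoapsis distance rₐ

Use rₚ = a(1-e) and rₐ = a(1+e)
a = 1.837 Gm = 1.837 × 10^9 m
e = 0.2613:  1 − e = 0.7387,  1 + e = 1.2613
(a) rₚ = a(1 − e) = 1.837 × 10^9 m × 0.7387 = 1.35699 × 10^9 m ≈ 1.357 Gm
(b) rₐ = a(1 + e) = 1.837 × 10^9 m × 1.2613 = 2.31701 × 10^9 m ≈ 2.317 Gm

Final answer:
(a) rₚ = 1.357 Gm
(b) rₐ = 2.317 Gm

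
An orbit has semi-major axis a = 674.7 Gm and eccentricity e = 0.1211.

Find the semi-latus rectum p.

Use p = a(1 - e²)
a = 674.7 Gm = 6.747 × 10^11 m
e = 0.1211,  e² = 0.0146652,  1 − e² = 0.985335
p = a(1 − e²) = 6.747 × 10^11 m × 0.985335 = 6.64805 × 10^11 m ≈ 664.8 Gm

Final answer: p = 664.8 Gm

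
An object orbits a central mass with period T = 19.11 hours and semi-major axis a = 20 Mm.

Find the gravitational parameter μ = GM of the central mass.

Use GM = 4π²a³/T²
T = 19.11 hours = 68796 s
a = 20 Mm = 2 × 10^7 m
a³ = 8 × 10^21 m³
T² = 4.73289 × 10^9 s²
GM = 4π² × (8 × 10^21) / (4.73289 × 10^9) = 6.67303 × 10^13 m³/s²
GM ≈ 6.673 × 10^13 m³/s²

Final answer: GM = 6.673 × 10^13 m³/s²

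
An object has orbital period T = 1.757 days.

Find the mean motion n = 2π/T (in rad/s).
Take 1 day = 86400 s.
T = 1.757 days = 151805 s
n = 2π / 151805 s = 4.13899 × 10^-5 rad/s ≈ 4.139 × 10^-5 rad/s

Final answer: n = 4.139 × 10^-5 rad/s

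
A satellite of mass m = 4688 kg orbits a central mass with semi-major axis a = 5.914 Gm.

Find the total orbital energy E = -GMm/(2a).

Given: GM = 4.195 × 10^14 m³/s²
a = 5.914 Gm = 5.914 × 10^9 m
GM = 4.195 × 10^14 m³/s²
2a = 1.1828 × 10^10 m
GMm = 4.195 × 10^14 × 4688 = 1.96662 × 10^18 m³·kg/s²
E = −GMm/(2a) = -1.66268 × 10^8 J ≈ -166.3 MJ

Final answer: -166.3 MJ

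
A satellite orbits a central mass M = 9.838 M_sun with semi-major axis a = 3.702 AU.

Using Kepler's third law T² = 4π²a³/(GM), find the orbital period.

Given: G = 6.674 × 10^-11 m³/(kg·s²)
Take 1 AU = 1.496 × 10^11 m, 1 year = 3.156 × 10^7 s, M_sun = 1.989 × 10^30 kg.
M = 9.838 M_sun = 1.95678 × 10^31 kg
GM = G × M = 6.674 × 10^-11 × 1.95678 × 10^31 = 1.30595 × 10^21 m³/s²
a = 3.702 AU = 5.53819 × 10^11 m
a³ = 1.69865 × 10^35 m³
T = 2π √(a³/GM) = 2π √((1.69865 × 10^35) / (1.30595 × 10^21)) = 2π × 1.14048 × 10^7 s
T = 7.16585 × 10^7 s ≈ 2.271 years

Final answer: 2.271 years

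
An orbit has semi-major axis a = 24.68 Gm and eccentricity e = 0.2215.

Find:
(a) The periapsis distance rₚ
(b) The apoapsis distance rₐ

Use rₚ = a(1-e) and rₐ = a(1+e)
a = 24.68 Gm = 2.468 × 10^10 m
e = 0.2215:  1 − e = 0.7785,  1 + e = 1.2215
(a) rₚ = a(1 − e) = 2.468 × 10^10 m × 0.7785 = 1.92134 × 10^10 m ≈ 19.21 Gm
(b) rₐ = a(1 + e) = 2.468 × 10^10 m × 1.2215 = 3.01466 × 10^10 m ≈ 30.15 Gm

Final answer:
(a) rₚ = 19.21 Gm
(b) rₐ = 30.15 Gm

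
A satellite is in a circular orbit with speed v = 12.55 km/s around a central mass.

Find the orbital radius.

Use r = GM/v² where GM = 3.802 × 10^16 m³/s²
v = 12.55 km/s = 12550 m/s
GM = 3.802 × 10^16 m³/s²
v² = 1.57502 × 10^8 m²/s²
r = GM/v² = (3.802 × 10^16) / (1.57502 × 10^8) = 2.41393 × 10^8 m ≈ 241.4 Mm

Final answer: 241.4 Mm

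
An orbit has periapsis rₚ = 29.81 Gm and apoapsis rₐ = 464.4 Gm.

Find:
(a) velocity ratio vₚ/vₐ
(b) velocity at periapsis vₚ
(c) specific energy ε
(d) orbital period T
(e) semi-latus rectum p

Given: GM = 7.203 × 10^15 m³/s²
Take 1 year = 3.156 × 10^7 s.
rₚ = 29.81 Gm = 2.981 × 10^10 m
rₐ = 464.4 Gm = 4.644 × 10^11 m
GM = 7.203 × 10^15 m³/s²
a = (rₚ + rₐ)/2 = 2.47105 × 10^11 m
e = (rₐ − rₚ)/(rₐ + rₚ) = (4.3459 × 10^11) / (4.9421 × 10^11) = 0.879363
(a) vₚ/vₐ = rₐ/rₚ (angular momentum) = (4.644 × 10^11) / (2.981 × 10^10) = 15.5787 ≈ 15.58
(b) vₚ² = GM (2/rₚ − 1/a) = 7.203 × 10^15 × (6.70916 × 10^-11 − 4.04686 × 10^-12) = 454111 m²/s²;  vₚ = 673.878 m/s ≈ 673.9 m/s
(c) 2a = 4.9421 × 10^11 m;  ε = −GM/(2a) = -14574.8 J/kg ≈ -14.57 kJ/kg
(d) a³ = 1.50884 × 10^34 m³;  T = 2π √(a³/GM) = 2π × 1.44732 × 10^9 s = 9.0938 × 10^9 s ≈ 288.1 years
(e) 1 − e² = 0.226721;  p = a(1 − e²) = 2.47105 × 10^11 × 0.226721 = 5.60238 × 10^10 m ≈ 56.02 Gm

Final answer:
(a) velocity ratio vₚ/vₐ = 15.58
(b) velocity at periapsis vₚ = 673.9 m/s
(c) specific energy ε = -14.57 kJ/kg
(d) orbital period T = 288.1 years
(e) semi-latus rectum p = 56.02 Gm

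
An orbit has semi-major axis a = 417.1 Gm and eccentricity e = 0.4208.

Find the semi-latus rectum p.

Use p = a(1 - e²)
a = 417.1 Gm = 4.171 × 10^11 m
e = 0.4208,  e² = 0.177073,  1 − e² = 0.822927
p = a(1 − e²) = 4.171 × 10^11 m × 0.822927 = 3.43243 × 10^11 m ≈ 343.2 Gm

Final answer: p = 343.2 Gm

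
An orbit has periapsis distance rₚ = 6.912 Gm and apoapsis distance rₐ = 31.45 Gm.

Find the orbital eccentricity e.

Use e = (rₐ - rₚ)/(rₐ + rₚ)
rₚ = 6.912 Gm = 6.912 × 10^9 m
rₐ = 31.45 Gm = 3.145 × 10^10 m
rₐ − rₚ = 2.4538 × 10^10 m
rₐ + rₚ = 3.8362 × 10^10 m
e = (rₐ − rₚ)/(rₐ + rₚ) = 0.639643

Final answer: e = 0.6396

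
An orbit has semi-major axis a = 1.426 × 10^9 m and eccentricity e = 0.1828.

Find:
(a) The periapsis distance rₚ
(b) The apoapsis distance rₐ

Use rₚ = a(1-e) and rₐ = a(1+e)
a = 1.426 × 10^9 m
e = 0.1828:  1 − e = 0.8172,  1 + e = 1.1828
(a) rₚ = a(1 − e) = 1.426 × 10^9 m × 0.8172 = 1.16533 × 10^9 m ≈ 1.165 × 10^9 m
(b) rₐ = a(1 + e) = 1.426 × 10^9 m × 1.1828 = 1.68667 × 10^9 m ≈ 1.687 × 10^9 m

Final answer:
(a) rₚ = 1.165 × 10^9 m
(b) rₐ = 1.687 × 10^9 m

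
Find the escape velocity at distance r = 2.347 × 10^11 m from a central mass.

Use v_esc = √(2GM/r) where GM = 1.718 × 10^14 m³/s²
r = 2.347 × 10^11 m
GM = 1.718 × 10^14 m³/s²
2GM/r = 2 × (1.718 × 10^14) / (2.347 × 10^11) = 1464 m²/s²
v_esc = √(2GM/r) = 38.2622 m/s ≈ 38.26 m/s

Final answer: 38.26 m/s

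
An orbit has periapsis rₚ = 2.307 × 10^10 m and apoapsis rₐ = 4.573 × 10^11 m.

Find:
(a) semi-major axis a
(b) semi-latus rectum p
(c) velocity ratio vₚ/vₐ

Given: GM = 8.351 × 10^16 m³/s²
rₚ = 2.307 × 10^10 m
rₐ = 4.573 × 10^11 m
GM = 8.351 × 10^16 m³/s²
a = (rₚ + rₐ)/2 = 2.40185 × 10^11 m
e = (rₐ − rₚ)/(rₐ + rₚ) = (4.3423 × 10^11) / (4.8037 × 10^11) = 0.903949
(a) a = 2.40185 × 10^11 m ≈ 2.402 × 10^11 m
(b) 1 − e² = 0.182876;  p = a(1 − e²) = 2.40185 × 10^11 × 0.182876 = 4.39241 × 10^10 m ≈ 4.392 × 10^10 m
(c) vₚ/vₐ = rₐ/rₚ (angular momentum) = (4.573 × 10^11) / (2.307 × 10^10) = 19.8223 ≈ 19.82

Final answer:
(a) semi-major axis a = 2.402 × 10^11 m
(b) semi-latus rectum p = 4.392 × 10^10 m
(c) velocity ratio vₚ/vₐ = 19.82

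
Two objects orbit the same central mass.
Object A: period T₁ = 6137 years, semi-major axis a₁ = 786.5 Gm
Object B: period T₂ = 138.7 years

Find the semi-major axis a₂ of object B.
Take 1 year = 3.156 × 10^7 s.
T₁ = 6137 years = 1.93684 × 10^11 s
T₂ = 138.7 years = 4.37737 × 10^9 s
a₁ = 786.5 Gm = 7.865 × 10^11 m
Kepler's third law: (T₂/T₁)² = (a₂/a₁)³  ⇒  a₂ = a₁ (T₂/T₁)^(2/3)
T₂/T₁ = 0.0226006
(T₂/T₁)^(2/3) = 0.0799368
a₂ = 7.865 × 10^11 m × 0.0799368 = 6.28703 × 10^10 m ≈ 62.87 Gm

Final answer: a₂ = 62.87 Gm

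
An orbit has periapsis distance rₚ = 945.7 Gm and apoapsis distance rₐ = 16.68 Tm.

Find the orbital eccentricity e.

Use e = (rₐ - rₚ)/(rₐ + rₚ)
rₚ = 945.7 Gm = 9.457 × 10^11 m
rₐ = 16.68 Tm = 1.668 × 10^13 m
rₐ − rₚ = 1.57343 × 10^13 m
rₐ + rₚ = 1.76257 × 10^13 m
e = (rₐ − rₚ)/(rₐ + rₚ) = 0.892691

Final answer: e = 0.8927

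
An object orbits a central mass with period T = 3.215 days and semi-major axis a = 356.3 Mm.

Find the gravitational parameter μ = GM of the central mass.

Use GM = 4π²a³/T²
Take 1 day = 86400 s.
T = 3.215 days = 277776 s
a = 356.3 Mm = 3.563 × 10^8 m
a³ = 4.52322 × 10^25 m³
T² = 7.71595 × 10^10 s²
GM = 4π² × (4.52322 × 10^25) / (7.71595 × 10^10) = 2.31429 × 10^16 m³/s²
GM ≈ 2.314 × 10^16 m³/s²

Final answer: GM = 2.314 × 10^16 m³/s²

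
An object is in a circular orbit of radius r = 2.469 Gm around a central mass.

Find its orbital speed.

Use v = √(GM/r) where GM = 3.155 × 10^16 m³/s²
r = 2.469 Gm = 2.469 × 10^9 m
GM = 3.155 × 10^16 m³/s²
GM/r = (3.155 × 10^16) / (2.469 × 10^9) = 1.27785 × 10^7 m²/s²
v = √(GM/r) = 3574.7 m/s ≈ 3.575 km/s

Final answer: 3.575 km/s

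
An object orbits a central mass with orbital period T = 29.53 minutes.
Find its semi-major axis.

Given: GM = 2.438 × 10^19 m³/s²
T = 29.53 minutes = 1771.8 s
GM = 2.438 × 10^19 m³/s²
Kepler's third law: a³ = GM T² / (4π²)
T² = 3.13928 × 10^6 s²
a³ = (2.438 × 10^19) × (3.13928 × 10^6) / (4π²) = 1.93867 × 10^24 m³
a = (a³)^(1/3) = 1.24691 × 10^8 m ≈ 124.7 Mm

Final answer: 124.7 Mm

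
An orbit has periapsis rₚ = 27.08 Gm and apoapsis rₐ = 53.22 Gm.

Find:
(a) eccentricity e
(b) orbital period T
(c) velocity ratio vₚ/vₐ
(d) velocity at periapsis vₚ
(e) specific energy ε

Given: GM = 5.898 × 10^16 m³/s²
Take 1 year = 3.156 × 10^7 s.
rₚ = 27.08 Gm = 2.708 × 10^10 m
rₐ = 53.22 Gm = 5.322 × 10^10 m
GM = 5.898 × 10^16 m³/s²
a = (rₚ + rₐ)/2 = 4.015 × 10^10 m
e = (rₐ − rₚ)/(rₐ + rₚ) = (2.614 × 10^10) / (8.03 × 10^10) = 0.325529
(a) e = 0.325529 ≈ 0.3255
(b) a³ = 6.47227 × 10^31 m³;  T = 2π √(a³/GM) = 2π × 3.31265 × 10^7 s = 2.0814 × 10^8 s ≈ 6.595 years
(c) vₚ/vₐ = rₐ/rₚ (angular momentum) = (5.322 × 10^10) / (2.708 × 10^10) = 1.96529 ≈ 1.965
(d) vₚ² = GM (2/rₚ − 1/a) = 5.898 × 10^16 × (7.38552 × 10^-11 − 2.49066 × 10^-11) = 2.88699 × 10^6 m²/s²;  vₚ = 1699.11 m/s ≈ 1.699 km/s
(e) 2a = 8.03 × 10^10 m;  ε = −GM/(2a) = -734496 J/kg ≈ -734.5 kJ/kg

Final answer:
(a) eccentricity e = 0.3255
(b) orbital period T = 6.595 years
(c) velocity ratio vₚ/vₐ = 1.965
(d) velocity at periapsis vₚ = 1.699 km/s
(e) specific energy ε = -734.5 kJ/kg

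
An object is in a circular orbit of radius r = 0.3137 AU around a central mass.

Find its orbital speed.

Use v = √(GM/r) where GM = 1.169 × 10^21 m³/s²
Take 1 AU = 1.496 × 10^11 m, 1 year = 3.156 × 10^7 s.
r = 0.3137 AU = 4.69295 × 10^10 m
GM = 1.169 × 10^21 m³/s²
GM/r = (1.169 × 10^21) / (4.69295 × 10^10) = 2.49097 × 10^10 m²/s²
v = √(GM/r) = 157828 m/s ≈ 33.3 AU/year

Final answer: 33.3 AU/year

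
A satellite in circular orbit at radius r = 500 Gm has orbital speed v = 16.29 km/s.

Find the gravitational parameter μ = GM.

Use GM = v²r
r = 500 Gm = 5 × 10^11 m
v = 16.29 km/s = 16290 m/s
v² = 2.65364 × 10^8 m²/s²
GM = v²r = 2.65364 × 10^8 × 5 × 10^11 = 1.32682 × 10^20 m³/s²
GM ≈ 1.327 × 10^20 m³/s²

Final answer: GM = 1.327 × 10^20 m³/s²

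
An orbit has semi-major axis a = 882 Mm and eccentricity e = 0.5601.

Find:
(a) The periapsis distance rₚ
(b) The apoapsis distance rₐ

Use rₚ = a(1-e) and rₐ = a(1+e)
a = 882 Mm = 8.82 × 10^8 m
e = 0.5601:  1 − e = 0.4399,  1 + e = 1.5601
(a) rₚ = a(1 − e) = 8.82 × 10^8 m × 0.4399 = 3.87992 × 10^8 m ≈ 388 Mm
(b) rₐ = a(1 + e) = 8.82 × 10^8 m × 1.5601 = 1.37601 × 10^9 m ≈ 1.376 Gm

Final answer:
(a) rₚ = 388 Mm
(b) rₐ = 1.376 Gm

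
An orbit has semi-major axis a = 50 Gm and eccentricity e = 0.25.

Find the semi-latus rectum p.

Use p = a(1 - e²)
a = 50 Gm = 5 × 10^10 m
e = 0.25,  e² = 0.0625,  1 − e² = 0.9375
p = a(1 − e²) = 5 × 10^10 m × 0.9375 = 4.6875 × 10^10 m ≈ 46.88 Gm

Final answer: p = 46.88 Gm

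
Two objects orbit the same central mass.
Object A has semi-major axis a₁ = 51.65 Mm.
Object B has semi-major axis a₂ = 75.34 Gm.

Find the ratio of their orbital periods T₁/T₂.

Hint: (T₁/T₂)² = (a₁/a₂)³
a₁ = 51.65 Mm = 5.165 × 10^7 m
a₂ = 75.34 Gm = 7.534 × 10^10 m
a₁/a₂ = 0.000685559
T₁/T₂ = (a₁/a₂)^(3/2) = (0.000685559)^1.5 = 1.79501 × 10^-5

Final answer: T₁/T₂ = 1.795 × 10^-5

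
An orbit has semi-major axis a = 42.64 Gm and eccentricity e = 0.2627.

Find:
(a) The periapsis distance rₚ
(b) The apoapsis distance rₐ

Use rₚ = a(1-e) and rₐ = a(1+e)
a = 42.64 Gm = 4.264 × 10^10 m
e = 0.2627:  1 − e = 0.7373,  1 + e = 1.2627
(a) rₚ = a(1 − e) = 4.264 × 10^10 m × 0.7373 = 3.14385 × 10^10 m ≈ 31.44 Gm
(b) rₐ = a(1 + e) = 4.264 × 10^10 m × 1.2627 = 5.38415 × 10^10 m ≈ 53.84 Gm

Final answer:
(a) rₚ = 31.44 Gm
(b) rₐ = 53.84 Gm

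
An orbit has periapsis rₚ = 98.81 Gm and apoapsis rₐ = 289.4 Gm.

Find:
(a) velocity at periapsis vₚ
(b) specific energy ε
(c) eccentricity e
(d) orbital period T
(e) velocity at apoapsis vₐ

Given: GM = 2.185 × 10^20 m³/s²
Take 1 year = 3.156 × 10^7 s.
rₚ = 98.81 Gm = 9.881 × 10^10 m
rₐ = 289.4 Gm = 2.894 × 10^11 m
GM = 2.185 × 10^20 m³/s²
a = (rₚ + rₐ)/2 = 1.94105 × 10^11 m
e = (rₐ − rₚ)/(rₐ + rₚ) = (1.9059 × 10^11) / (3.8821 × 10^11) = 0.490946
(a) vₚ² = GM (2/rₚ − 1/a) = 2.185 × 10^20 × (2.02409 × 10^-11 − 5.15185 × 10^-12) = 3.29695 × 10^9 m²/s²;  vₚ = 57419.1 m/s ≈ 57.42 km/s
(b) 2a = 3.8821 × 10^11 m;  ε = −GM/(2a) = -5.6284 × 10^8 J/kg ≈ -562.8 MJ/kg
(c) e = 0.490946 ≈ 0.4909
(d) a³ = 7.31325 × 10^33 m³;  T = 2π √(a³/GM) = 2π × 5.78535 × 10^6 s = 3.63504 × 10^7 s ≈ 1.152 years
(e) vₐ² = GM (2/rₐ − 1/a) = 2.185 × 10^20 × (6.91085 × 10^-12 − 5.15185 × 10^-12) = 3.84341 × 10^8 m²/s²;  vₐ = 19604.6 m/s ≈ 19.6 km/s

Final answer:
(a) velocity at periapsis vₚ = 57.42 km/s
(b) specific energy ε = -562.8 MJ/kg
(c) eccentricity e = 0.4909
(d) orbital period T = 1.152 years
(e) velocity at apoapsis vₐ = 19.6 km/s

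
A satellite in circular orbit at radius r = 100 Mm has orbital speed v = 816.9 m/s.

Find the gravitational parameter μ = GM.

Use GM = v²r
r = 100 Mm = 1 × 10^8 m
v = 816.9 m/s
v² = 667326 m²/s²
GM = v²r = 667326 × 1 × 10^8 = 6.67326 × 10^13 m³/s²
GM ≈ 6.673 × 10^13 m³/s²

Final answer: GM = 6.673 × 10^13 m³/s²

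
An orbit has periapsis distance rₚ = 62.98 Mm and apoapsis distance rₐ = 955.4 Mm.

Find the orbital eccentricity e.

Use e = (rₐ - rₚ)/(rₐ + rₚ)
rₚ = 62.98 Mm = 6.298 × 10^7 m
rₐ = 955.4 Mm = 9.554 × 10^8 m
rₐ − rₚ = 8.9242 × 10^8 m
rₐ + rₚ = 1.01838 × 10^9 m
e = (rₐ − rₚ)/(rₐ + rₚ) = 0.876313

Final answer: e = 0.8763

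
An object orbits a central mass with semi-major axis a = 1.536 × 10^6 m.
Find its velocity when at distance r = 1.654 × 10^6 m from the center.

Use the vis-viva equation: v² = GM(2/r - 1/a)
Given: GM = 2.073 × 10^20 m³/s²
a = 1.536 × 10^6 m
r = 1.654 × 10^6 m
GM = 2.073 × 10^20 m³/s²
2/r − 1/a = 1.20919 × 10^-6 − 6.51042 × 10^-7 = 5.58148 × 10^-7 m⁻¹
v² = GM (2/r − 1/a) = 1.15704 × 10^14 m²/s²
v = 1.07566 × 10^7 m/s ≈ 1.076 × 10^4 km/s

Final answer: 1.076 × 10^4 km/s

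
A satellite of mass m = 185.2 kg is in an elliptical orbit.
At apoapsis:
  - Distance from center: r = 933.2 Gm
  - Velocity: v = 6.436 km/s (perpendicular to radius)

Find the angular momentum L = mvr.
r = 933.2 Gm = 9.332 × 10^11 m
v = 6.436 km/s = 6436 m/s
vr = 6436 × 9.332 × 10^11 = 6.00608 × 10^15 m²/s
L = m × vr = 185.2 × 6.00608 × 10^15 = 1.11233 × 10^18 kg·m²/s ≈ 1.112 × 10^18 kg·m²/s

Final answer: L = 1.112 × 10^18 kg·m²/s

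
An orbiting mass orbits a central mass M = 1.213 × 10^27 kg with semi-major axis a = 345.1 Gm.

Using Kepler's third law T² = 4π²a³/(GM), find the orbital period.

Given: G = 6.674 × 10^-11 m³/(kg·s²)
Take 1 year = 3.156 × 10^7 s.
M = 1.213 × 10^27 kg
GM = G × M = 6.674 × 10^-11 × 1.213 × 10^27 = 8.09556 × 10^16 m³/s²
a = 345.1 Gm = 3.451 × 10^11 m
a³ = 4.10993 × 10^34 m³
T = 2π √(a³/GM) = 2π √((4.10993 × 10^34) / (8.09556 × 10^16)) = 2π × 7.12515 × 10^8 s
T = 4.47686 × 10^9 s ≈ 141.9 years

Final answer: 141.9 years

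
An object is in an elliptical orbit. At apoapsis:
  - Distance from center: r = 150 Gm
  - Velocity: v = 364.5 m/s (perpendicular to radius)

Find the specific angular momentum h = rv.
r = 150 Gm = 1.5 × 10^11 m
v = 364.5 m/s
h = rv = 1.5 × 10^11 × 364.5 = 5.4675 × 10^13 m²/s ≈ 5.468 × 10^13 m²/s

Final answer: h = 5.468 × 10^13 m²/s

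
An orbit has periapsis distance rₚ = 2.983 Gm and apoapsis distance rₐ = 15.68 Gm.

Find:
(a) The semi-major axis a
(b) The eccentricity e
rₚ = 2.983 Gm = 2.983 × 10^9 m
rₐ = 15.68 Gm = 1.568 × 10^10 m
(a) a = (rₚ + rₐ)/2 = 9.3315 × 10^9 m ≈ 9.332 Gm
(b) e = (rₐ − rₚ)/(rₐ + rₚ) = (1.2697 × 10^10) / (1.8663 × 10^10) = 0.68033

Final answer:
(a) a = 9.332 Gm
(b) e = 0.6803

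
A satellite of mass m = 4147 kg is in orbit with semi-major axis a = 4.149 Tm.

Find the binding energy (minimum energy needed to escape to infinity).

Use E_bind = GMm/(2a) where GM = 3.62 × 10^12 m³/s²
a = 4.149 Tm = 4.149 × 10^12 m
GM = 3.62 × 10^12 m³/s²
m = 4147 kg
GMm = 3.62 × 10^12 × 4147 = 1.50121 × 10^16 m³·kg/s²
2a = 8.298 × 10^12 m
E_bind = GMm/(2a) = 1809.13 J ≈ 1.809 kJ

Final answer: 1.809 kJ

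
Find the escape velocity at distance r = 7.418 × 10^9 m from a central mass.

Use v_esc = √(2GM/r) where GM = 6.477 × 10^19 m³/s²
r = 7.418 × 10^9 m
GM = 6.477 × 10^19 m³/s²
2GM/r = 2 × (6.477 × 10^19) / (7.418 × 10^9) = 1.74629 × 10^10 m²/s²
v_esc = √(2GM/r) = 132147 m/s ≈ 132.1 km/s

Final answer: 132.1 km/s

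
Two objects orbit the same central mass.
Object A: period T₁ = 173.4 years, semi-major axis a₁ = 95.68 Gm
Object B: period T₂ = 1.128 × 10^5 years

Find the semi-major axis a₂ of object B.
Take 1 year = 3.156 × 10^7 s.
T₁ = 173.4 years = 5.4725 × 10^9 s
T₂ = 1.128 × 10^5 years = 3.55997 × 10^12 s
a₁ = 95.68 Gm = 9.568 × 10^10 m
Kepler's third law: (T₂/T₁)² = (a₂/a₁)³  ⇒  a₂ = a₁ (T₂/T₁)^(2/3)
T₂/T₁ = 650.519
(T₂/T₁)^(2/3) = 75.077
a₂ = 9.568 × 10^10 m × 75.077 = 7.18336 × 10^12 m ≈ 7.183 Tm

Final answer: a₂ = 7.183 Tm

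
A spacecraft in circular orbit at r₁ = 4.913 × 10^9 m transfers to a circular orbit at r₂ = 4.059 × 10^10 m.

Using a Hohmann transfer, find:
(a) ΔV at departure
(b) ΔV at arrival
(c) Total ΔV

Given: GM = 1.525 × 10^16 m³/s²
r₁ = 4.913 × 10^9 m
r₂ = 4.059 × 10^10 m
GM = 1.525 × 10^16 m³/s²
Transfer ellipse: a_t = (r₁ + r₂)/2 = 2.27515 × 10^10 m
Circular speed at r₁: v₁ = √(GM/r₁) = 1761.82 m/s
Transfer speed at r₁ (periapsis): v₁ₜ = √(GM(2/r₁ − 1/a_t)) = 2353.24 m/s
(a) ΔV₁ = v₁ₜ − v₁ = 591.419 m/s ≈ 591.4 m/s
Circular speed at r₂: v₂ = √(GM/r₂) = 612.95 m/s
Transfer speed at r₂ (apoapsis): v₂ₜ = √(GM(2/r₂ − 1/a_t)) = 284.835 m/s
(b) ΔV₂ = v₂ − v₂ₜ = 328.115 m/s ≈ 328.1 m/s
(c) ΔV_total = ΔV₁ + ΔV₂ = 919.534 m/s ≈ 919.5 m/s

Final answer:
(a) ΔV₁ = 591.4 m/s
(b) ΔV₂ = 328.1 m/s
(c) ΔV_total = 919.5 m/s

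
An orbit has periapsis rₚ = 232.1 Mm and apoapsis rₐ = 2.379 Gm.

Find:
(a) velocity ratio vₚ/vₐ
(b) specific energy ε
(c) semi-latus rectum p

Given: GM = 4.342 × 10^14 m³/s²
rₚ = 232.1 Mm = 2.321 × 10^8 m
rₐ = 2.379 Gm = 2.379 × 10^9 m
GM = 4.342 × 10^14 m³/s²
a = (rₚ + rₐ)/2 = 1.30555 × 10^9 m
e = (rₐ − rₚ)/(rₐ + rₚ) = (2.1469 × 10^9) / (2.6111 × 10^9) = 0.822221
(a) vₚ/vₐ = rₐ/rₚ (angular momentum) = (2.379 × 10^9) / (2.321 × 10^8) = 10.2499 ≈ 10.25
(b) 2a = 2.6111 × 10^9 m;  ε = −GM/(2a) = -166290 J/kg ≈ -166.3 kJ/kg
(c) 1 − e² = 0.323953;  p = a(1 − e²) = 1.30555 × 10^9 × 0.323953 = 4.22937 × 10^8 m ≈ 422.9 Mm

Final answer:
(a) velocity ratio vₚ/vₐ = 10.25
(b) specific energy ε = -166.3 kJ/kg
(c) semi-latus rectum p = 422.9 Mm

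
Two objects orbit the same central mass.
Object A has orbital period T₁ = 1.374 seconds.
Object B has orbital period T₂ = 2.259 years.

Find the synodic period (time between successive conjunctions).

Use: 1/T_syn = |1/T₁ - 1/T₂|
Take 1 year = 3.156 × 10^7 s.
T₁ = 1.374 seconds
T₂ = 2.259 years = 7.1294 × 10^7 s
1/T₁ = 0.727802 s⁻¹
1/T₂ = 1.40264 × 10^-8 s⁻¹
|1/T₁ − 1/T₂| = 0.727802 s⁻¹
T_syn = 1 / |1/T₁ − 1/T₂| = 1.374 s ≈ 1.374 seconds

Final answer: T_syn = 1.374 seconds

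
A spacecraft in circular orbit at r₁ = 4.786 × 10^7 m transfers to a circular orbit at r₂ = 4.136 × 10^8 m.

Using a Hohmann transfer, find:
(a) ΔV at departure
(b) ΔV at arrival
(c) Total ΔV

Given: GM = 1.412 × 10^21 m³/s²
r₁ = 4.786 × 10^7 m
r₂ = 4.136 × 10^8 m
GM = 1.412 × 10^21 m³/s²
Transfer ellipse: a_t = (r₁ + r₂)/2 = 2.3073 × 10^8 m
Circular speed at r₁: v₁ = √(GM/r₁) = 5.43164 × 10^6 m/s
Transfer speed at r₁ (periapsis): v₁ₜ = √(GM(2/r₁ − 1/a_t)) = 7.27226 × 10^6 m/s
(a) ΔV₁ = v₁ₜ − v₁ = 1.84062 × 10^6 m/s ≈ 1841 km/s
Circular speed at r₂: v₂ = √(GM/r₂) = 1.84768 × 10^6 m/s
Transfer speed at r₂ (apoapsis): v₂ₜ = √(GM(2/r₂ − 1/a_t)) = 841514 m/s
(b) ΔV₂ = v₂ − v₂ₜ = 1.00617 × 10^6 m/s ≈ 1006 km/s
(c) ΔV_total = ΔV₁ + ΔV₂ = 2.84678 × 10^6 m/s ≈ 2847 km/s

Final answer:
(a) ΔV₁ = 1841 km/s
(b) ΔV₂ = 1006 km/s
(c) ΔV_total = 2847 km/s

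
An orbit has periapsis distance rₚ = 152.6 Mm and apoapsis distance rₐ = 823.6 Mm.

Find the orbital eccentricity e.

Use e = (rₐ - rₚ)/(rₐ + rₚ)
rₚ = 152.6 Mm = 1.526 × 10^8 m
rₐ = 823.6 Mm = 8.236 × 10^8 m
rₐ − rₚ = 6.71 × 10^8 m
rₐ + rₚ = 9.762 × 10^8 m
e = (rₐ − rₚ)/(rₐ + rₚ) = 0.687359

Final answer: e = 0.6874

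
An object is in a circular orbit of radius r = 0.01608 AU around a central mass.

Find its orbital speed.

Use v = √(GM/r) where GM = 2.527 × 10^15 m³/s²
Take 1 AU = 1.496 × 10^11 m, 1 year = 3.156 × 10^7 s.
r = 0.01608 AU = 2.40557 × 10^9 m
GM = 2.527 × 10^15 m³/s²
GM/r = (2.527 × 10^15) / (2.40557 × 10^9) = 1.05048 × 10^6 m²/s²
v = √(GM/r) = 1024.93 m/s ≈ 0.2162 AU/year

Final answer: 0.2162 AU/year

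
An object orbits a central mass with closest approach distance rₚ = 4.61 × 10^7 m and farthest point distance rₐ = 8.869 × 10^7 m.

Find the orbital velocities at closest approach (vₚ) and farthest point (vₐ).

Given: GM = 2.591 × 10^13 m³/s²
rₚ = 4.61 × 10^7 m
rₐ = 8.869 × 10^7 m
GM = 2.591 × 10^13 m³/s²
a = (rₚ + rₐ)/2 = 6.7395 × 10^7 m
Vis-viva: v² = GM (2/r − 1/a)
vₚ² = 2.591 × 10^13 × (4.33839 × 10^-8 − 1.48379 × 10^-8) = 739628 m²/s²
vₚ = 860.016 m/s ≈ 860 m/s
vₐ² = 2.591 × 10^13 × (2.25505 × 10^-8 − 1.48379 × 10^-8) = 199832 m²/s²
vₐ = 447.026 m/s ≈ 447 m/s

Final answer: vₚ = 860 m/s, vₐ = 447 m/s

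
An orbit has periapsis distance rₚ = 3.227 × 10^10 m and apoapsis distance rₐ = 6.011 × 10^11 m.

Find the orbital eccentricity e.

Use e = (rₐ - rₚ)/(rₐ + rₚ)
rₚ = 3.227 × 10^10 m
rₐ = 6.011 × 10^11 m
rₐ − rₚ = 5.6883 × 10^11 m
rₐ + rₚ = 6.3337 × 10^11 m
e = (rₐ − rₚ)/(rₐ + rₚ) = 0.898101

Final answer: e = 0.8981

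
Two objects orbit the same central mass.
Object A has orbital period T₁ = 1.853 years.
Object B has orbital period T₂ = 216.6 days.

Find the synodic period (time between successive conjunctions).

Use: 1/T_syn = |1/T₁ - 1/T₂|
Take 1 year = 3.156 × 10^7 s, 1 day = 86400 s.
T₁ = 1.853 years = 5.84807 × 10^7 s
T₂ = 216.6 days = 1.87142 × 10^7 s
1/T₁ = 1.70997 × 10^-8 s⁻¹
1/T₂ = 5.34352 × 10^-8 s⁻¹
|1/T₁ − 1/T₂| = 3.63356 × 10^-8 s⁻¹
T_syn = 1 / |1/T₁ − 1/T₂| = 2.75212 × 10^7 s ≈ 318.5 days

Final answer: T_syn = 318.5 days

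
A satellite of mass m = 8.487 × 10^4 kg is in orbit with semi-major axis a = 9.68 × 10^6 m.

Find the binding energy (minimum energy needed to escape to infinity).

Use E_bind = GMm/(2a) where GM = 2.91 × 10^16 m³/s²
a = 9.68 × 10^6 m
GM = 2.91 × 10^16 m³/s²
m = 8.487 × 10^4 kg
GMm = 2.91 × 10^16 × 84870 = 2.46972 × 10^21 m³·kg/s²
2a = 1.936 × 10^7 m
E_bind = GMm/(2a) = 1.27568 × 10^14 J ≈ 127.6 TJ

Final answer: 127.6 TJ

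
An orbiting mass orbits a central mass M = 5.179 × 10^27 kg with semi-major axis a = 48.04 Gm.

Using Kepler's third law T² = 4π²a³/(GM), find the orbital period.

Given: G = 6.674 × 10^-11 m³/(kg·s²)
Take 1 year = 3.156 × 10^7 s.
M = 5.179 × 10^27 kg
GM = G × M = 6.674 × 10^-11 × 5.179 × 10^27 = 3.45646 × 10^17 m³/s²
a = 48.04 Gm = 4.804 × 10^10 m
a³ = 1.10869 × 10^32 m³
T = 2π √(a³/GM) = 2π √((1.10869 × 10^32) / (3.45646 × 10^17)) = 2π × 1.79097 × 10^7 s
T = 1.1253 × 10^8 s ≈ 3.566 years

Final answer: 3.566 years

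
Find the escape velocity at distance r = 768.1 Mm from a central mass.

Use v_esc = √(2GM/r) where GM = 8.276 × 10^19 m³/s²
r = 768.1 Mm = 7.681 × 10^8 m
GM = 8.276 × 10^19 m³/s²
2GM/r = 2 × (8.276 × 10^19) / (7.681 × 10^8) = 2.15493 × 10^11 m²/s²
v_esc = √(2GM/r) = 464212 m/s ≈ 464.2 km/s

Final answer: 464.2 km/s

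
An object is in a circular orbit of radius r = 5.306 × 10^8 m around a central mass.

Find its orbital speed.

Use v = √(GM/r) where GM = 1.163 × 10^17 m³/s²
r = 5.306 × 10^8 m
GM = 1.163 × 10^17 m³/s²
GM/r = (1.163 × 10^17) / (5.306 × 10^8) = 2.19186 × 10^8 m²/s²
v = √(GM/r) = 14804.9 m/s ≈ 14.8 km/s

Final answer: 14.8 km/s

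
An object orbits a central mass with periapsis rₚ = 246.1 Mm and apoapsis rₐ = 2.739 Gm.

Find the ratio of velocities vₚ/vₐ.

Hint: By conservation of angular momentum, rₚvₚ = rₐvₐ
rₚ = 246.1 Mm = 2.461 × 10^8 m
rₐ = 2.739 Gm = 2.739 × 10^9 m
rₚvₚ = rₐvₐ  ⇒  vₚ/vₐ = rₐ/rₚ
vₚ/vₐ = (2.739 × 10^9) / (2.461 × 10^8) = 11.1296

Final answer: vₚ/vₐ = 11.13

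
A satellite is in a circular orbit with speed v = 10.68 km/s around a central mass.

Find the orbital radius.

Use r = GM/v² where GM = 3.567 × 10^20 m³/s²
v = 10.68 km/s = 10680 m/s
GM = 3.567 × 10^20 m³/s²
v² = 1.14062 × 10^8 m²/s²
r = GM/v² = (3.567 × 10^20) / (1.14062 × 10^8) = 3.12724 × 10^12 m ≈ 3.127 × 10^12 m

Final answer: 3.127 × 10^12 m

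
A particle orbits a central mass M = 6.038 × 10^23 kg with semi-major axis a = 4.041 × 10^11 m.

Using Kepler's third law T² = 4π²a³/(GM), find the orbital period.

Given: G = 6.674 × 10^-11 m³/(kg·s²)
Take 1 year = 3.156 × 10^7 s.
M = 6.038 × 10^23 kg
GM = G × M = 6.674 × 10^-11 × 6.038 × 10^23 = 4.02976 × 10^13 m³/s²
a = 4.041 × 10^11 m
a³ = 6.59882 × 10^34 m³
T = 2π √(a³/GM) = 2π √((6.59882 × 10^34) / (4.02976 × 10^13)) = 2π × 4.04663 × 10^10 s
T = 2.54257 × 10^11 s ≈ 8056 years

Final answer: 8056 years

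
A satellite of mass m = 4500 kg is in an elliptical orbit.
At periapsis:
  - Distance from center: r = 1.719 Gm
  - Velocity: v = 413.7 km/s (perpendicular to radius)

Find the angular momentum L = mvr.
r = 1.719 Gm = 1.719 × 10^9 m
v = 413.7 km/s = 413700 m/s
vr = 413700 × 1.719 × 10^9 = 7.1115 × 10^14 m²/s
L = m × vr = 4500 × 7.1115 × 10^14 = 3.20018 × 10^18 kg·m²/s ≈ 3.2 × 10^18 kg·m²/s

Final answer: L = 3.2 × 10^18 kg·m²/s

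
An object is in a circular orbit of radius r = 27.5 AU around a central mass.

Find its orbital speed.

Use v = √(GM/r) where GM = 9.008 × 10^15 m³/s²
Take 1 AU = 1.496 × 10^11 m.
r = 27.5 AU = 4.114 × 10^12 m
GM = 9.008 × 10^15 m³/s²
GM/r = (9.008 × 10^15) / (4.114 × 10^12) = 2189.6 m²/s²
v = √(GM/r) = 46.7931 m/s ≈ 46.79 m/s

Final answer: 46.79 m/s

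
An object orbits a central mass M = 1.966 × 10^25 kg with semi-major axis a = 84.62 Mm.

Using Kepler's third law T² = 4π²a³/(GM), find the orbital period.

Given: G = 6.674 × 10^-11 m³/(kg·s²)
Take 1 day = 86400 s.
M = 1.966 × 10^25 kg
GM = G × M = 6.674 × 10^-11 × 1.966 × 10^25 = 1.31211 × 10^15 m³/s²
a = 84.62 Mm = 8.462 × 10^7 m
a³ = 6.05925 × 10^23 m³
T = 2π √(a³/GM) = 2π √((6.05925 × 10^23) / (1.31211 × 10^15)) = 2π × 21489.4 s
T = 135022 s ≈ 1.563 days

Final answer: 1.563 days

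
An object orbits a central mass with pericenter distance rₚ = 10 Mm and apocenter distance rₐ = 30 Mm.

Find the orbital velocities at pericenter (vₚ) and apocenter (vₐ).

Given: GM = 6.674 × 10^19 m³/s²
rₚ = 10 Mm = 1 × 10^7 m
rₐ = 30 Mm = 3 × 10^7 m
GM = 6.674 × 10^19 m³/s²
a = (rₚ + rₐ)/2 = 2 × 10^7 m
Vis-viva: v² = GM (2/r − 1/a)
vₚ² = 6.674 × 10^19 × (2 × 10^-7 − 5 × 10^-8) = 1.0011 × 10^13 m²/s²
vₚ = 3.16402 × 10^6 m/s ≈ 3164 km/s
vₐ² = 6.674 × 10^19 × (6.66667 × 10^-8 − 5 × 10^-8) = 1.11233 × 10^12 m²/s²
vₐ = 1.05467 × 10^6 m/s ≈ 1055 km/s

Final answer: vₚ = 3164 km/s, vₐ = 1055 km/s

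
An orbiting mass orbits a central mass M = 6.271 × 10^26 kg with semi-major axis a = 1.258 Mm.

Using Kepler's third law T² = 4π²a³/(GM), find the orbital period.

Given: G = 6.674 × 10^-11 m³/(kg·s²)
M = 6.271 × 10^26 kg
GM = G × M = 6.674 × 10^-11 × 6.271 × 10^26 = 4.18527 × 10^16 m³/s²
a = 1.258 Mm = 1.258 × 10^6 m
a³ = 1.99087 × 10^18 m³
T = 2π √(a³/GM) = 2π √((1.99087 × 10^18) / (4.18527 × 10^16)) = 2π × 6.89699 s
T = 43.3351 s ≈ 43.34 seconds

Final answer: 43.34 seconds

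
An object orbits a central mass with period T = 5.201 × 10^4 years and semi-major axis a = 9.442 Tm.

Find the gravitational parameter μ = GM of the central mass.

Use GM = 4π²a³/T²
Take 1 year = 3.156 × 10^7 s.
T = 5.201 × 10^4 years = 1.64144 × 10^12 s
a = 9.442 Tm = 9.442 × 10^12 m
a³ = 8.41767 × 10^38 m³
T² = 2.69431 × 10^24 s²
GM = 4π² × (8.41767 × 10^38) / (2.69431 × 10^24) = 1.2334 × 10^16 m³/s²
GM ≈ 1.233 × 10^16 m³/s²

Final answer: GM = 1.233 × 10^16 m³/s²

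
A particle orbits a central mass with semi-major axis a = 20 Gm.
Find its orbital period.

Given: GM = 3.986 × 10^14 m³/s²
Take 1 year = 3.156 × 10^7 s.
a = 20 Gm = 2 × 10^10 m
GM = 3.986 × 10^14 m³/s²
a³ = 8 × 10^30 m³
T = 2π √(a³/GM) = 2π √((8 × 10^30) / (3.986 × 10^14)) = 2π × 1.41669 × 10^8 s
T = 8.90136 × 10^8 s ≈ 28.2 years

Final answer: 28.2 years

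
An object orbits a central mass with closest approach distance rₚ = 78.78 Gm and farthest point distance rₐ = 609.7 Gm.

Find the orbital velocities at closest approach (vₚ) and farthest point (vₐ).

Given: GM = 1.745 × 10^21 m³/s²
rₚ = 78.78 Gm = 7.878 × 10^10 m
rₐ = 609.7 Gm = 6.097 × 10^11 m
GM = 1.745 × 10^21 m³/s²
a = (rₚ + rₐ)/2 = 3.4424 × 10^11 m
Vis-viva: v² = GM (2/r − 1/a)
vₚ² = 1.745 × 10^21 × (2.53872 × 10^-11 − 2.90495 × 10^-12) = 3.92314 × 10^10 m²/s²
vₚ = 198069 m/s ≈ 198.1 km/s
vₐ² = 1.745 × 10^21 × (3.2803 × 10^-12 − 2.90495 × 10^-12) = 6.54989 × 10^8 m²/s²
vₐ = 25592.7 m/s ≈ 25.59 km/s

Final answer: vₚ = 198.1 km/s, vₐ = 25.59 km/s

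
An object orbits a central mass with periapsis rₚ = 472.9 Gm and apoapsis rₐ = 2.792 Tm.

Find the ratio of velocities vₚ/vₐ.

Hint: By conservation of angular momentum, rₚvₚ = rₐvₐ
rₚ = 472.9 Gm = 4.729 × 10^11 m
rₐ = 2.792 Tm = 2.792 × 10^12 m
rₚvₚ = rₐvₐ  ⇒  vₚ/vₐ = rₐ/rₚ
vₚ/vₐ = (2.792 × 10^12) / (4.729 × 10^11) = 5.904

Final answer: vₚ/vₐ = 5.904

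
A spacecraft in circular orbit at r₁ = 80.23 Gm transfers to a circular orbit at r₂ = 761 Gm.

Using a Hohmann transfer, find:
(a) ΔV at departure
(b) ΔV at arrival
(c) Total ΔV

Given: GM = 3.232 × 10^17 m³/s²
r₁ = 80.23 Gm = 8.023 × 10^10 m
r₂ = 761 Gm = 7.61 × 10^11 m
GM = 3.232 × 10^17 m³/s²
Transfer ellipse: a_t = (r₁ + r₂)/2 = 4.20615 × 10^11 m
Circular speed at r₁: v₁ = √(GM/r₁) = 2007.09 m/s
Transfer speed at r₁ (periapsis): v₁ₜ = √(GM(2/r₁ − 1/a_t)) = 2699.71 m/s
(a) ΔV₁ = v₁ₜ − v₁ = 692.619 m/s ≈ 692.6 m/s
Circular speed at r₂: v₂ = √(GM/r₂) = 651.693 m/s
Transfer speed at r₂ (apoapsis): v₂ₜ = √(GM(2/r₂ − 1/a_t)) = 284.623 m/s
(b) ΔV₂ = v₂ − v₂ₜ = 367.071 m/s ≈ 367.1 m/s
(c) ΔV_total = ΔV₁ + ΔV₂ = 1059.69 m/s ≈ 1.06 km/s

Final answer:
(a) ΔV₁ = 692.6 m/s
(b) ΔV₂ = 367.1 m/s
(c) ΔV_total = 1.06 km/s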